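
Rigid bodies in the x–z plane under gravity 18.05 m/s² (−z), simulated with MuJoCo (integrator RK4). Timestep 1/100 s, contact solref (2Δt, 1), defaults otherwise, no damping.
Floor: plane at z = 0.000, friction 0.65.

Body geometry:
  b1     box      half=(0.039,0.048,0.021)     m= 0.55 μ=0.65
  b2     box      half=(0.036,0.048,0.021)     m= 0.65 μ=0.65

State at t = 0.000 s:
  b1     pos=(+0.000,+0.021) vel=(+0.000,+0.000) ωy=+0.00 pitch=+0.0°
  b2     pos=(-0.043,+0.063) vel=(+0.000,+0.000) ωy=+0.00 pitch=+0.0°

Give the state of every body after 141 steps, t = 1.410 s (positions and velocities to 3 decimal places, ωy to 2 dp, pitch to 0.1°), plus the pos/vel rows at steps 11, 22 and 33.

State at t = 1.410 s:
  b1     pos=(+0.000,+0.021) vel=(+0.000,+0.000) ωy=+0.00 pitch=+0.0°
  b2     pos=(-0.073,+0.036) vel=(+0.000,+0.000) ωy=+0.00 pitch=-90.0°

Key-timestep trajectory:
   step    t(s)  b1.x    b1.z    b1.vx   b1.vz   b2.x    b2.z    b2.vx   b2.vz 
     11  0.1100   +0.000  +0.021  +0.001  +0.002   -0.054  +0.057  -0.232  -0.210
     22  0.2200   +0.000  +0.021  +0.000  +0.000   -0.078  +0.037  +0.021  +0.034
     33  0.3300   +0.000  +0.021  +0.000  +0.000   -0.074  +0.035  -0.007  +0.011


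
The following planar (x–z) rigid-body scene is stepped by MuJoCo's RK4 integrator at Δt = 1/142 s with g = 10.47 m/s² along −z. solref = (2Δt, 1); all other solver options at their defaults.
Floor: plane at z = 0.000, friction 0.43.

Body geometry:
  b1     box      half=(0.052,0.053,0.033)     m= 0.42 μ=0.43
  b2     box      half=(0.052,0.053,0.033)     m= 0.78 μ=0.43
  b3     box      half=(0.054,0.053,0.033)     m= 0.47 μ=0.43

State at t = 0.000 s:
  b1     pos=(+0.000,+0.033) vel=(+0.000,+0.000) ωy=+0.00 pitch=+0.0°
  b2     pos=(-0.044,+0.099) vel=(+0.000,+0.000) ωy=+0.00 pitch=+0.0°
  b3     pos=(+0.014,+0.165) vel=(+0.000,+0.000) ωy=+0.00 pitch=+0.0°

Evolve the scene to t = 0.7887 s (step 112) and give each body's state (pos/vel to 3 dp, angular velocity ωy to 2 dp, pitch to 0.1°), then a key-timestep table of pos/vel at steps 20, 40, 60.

State at t = 0.7887 s:
  b1     pos=(+0.000,+0.033) vel=(+0.000,+0.000) ωy=+0.00 pitch=+0.0°
  b2     pos=(-0.044,+0.099) vel=(+0.000,+0.000) ωy=+0.00 pitch=+0.0°
  b3     pos=(+0.149,+0.033) vel=(+0.000,+0.000) ωy=+0.00 pitch=+180.0°

Key-timestep trajectory:
   step    t(s)  b1.x    b1.z    b1.vx   b1.vz   b2.x    b2.z    b2.vx   b2.vz   b3.x    b3.z    b3.vx   b3.vz 
     20  0.1408   +0.000  +0.033  +0.000  +0.000   -0.044  +0.099  -0.001  +0.000   +0.024  +0.161  +0.158  -0.111
     40  0.2817   +0.000  +0.033  +0.000  +0.000   -0.044  +0.099  +0.000  +0.000   +0.065  +0.120  +0.534  -0.100
     60  0.4225   +0.000  +0.033  +0.000  +0.000   -0.044  +0.099  +0.000  +0.000   +0.143  +0.027  +0.307  -0.080


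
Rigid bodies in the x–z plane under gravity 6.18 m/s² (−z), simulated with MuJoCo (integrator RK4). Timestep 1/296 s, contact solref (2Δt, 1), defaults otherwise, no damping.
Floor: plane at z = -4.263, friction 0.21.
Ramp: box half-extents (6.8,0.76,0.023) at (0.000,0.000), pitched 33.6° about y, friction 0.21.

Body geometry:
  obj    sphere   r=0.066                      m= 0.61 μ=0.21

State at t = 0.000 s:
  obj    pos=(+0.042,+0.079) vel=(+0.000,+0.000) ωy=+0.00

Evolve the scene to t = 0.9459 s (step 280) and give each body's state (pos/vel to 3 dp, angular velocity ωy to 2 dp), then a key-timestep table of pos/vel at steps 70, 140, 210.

State at t = 0.9459 s:
  obj    pos=(+0.952,-0.526) vel=(+1.925,-1.279) ωy=+35.00

Key-timestep trajectory:
   step    t(s)  obj.x    obj.z    obj.vx   obj.vz 
     70  0.2365   +0.099  +0.041  +0.481  -0.320
    140  0.4730   +0.270  -0.072  +0.963  -0.639
    210  0.7095   +0.554  -0.261  +1.444  -0.959


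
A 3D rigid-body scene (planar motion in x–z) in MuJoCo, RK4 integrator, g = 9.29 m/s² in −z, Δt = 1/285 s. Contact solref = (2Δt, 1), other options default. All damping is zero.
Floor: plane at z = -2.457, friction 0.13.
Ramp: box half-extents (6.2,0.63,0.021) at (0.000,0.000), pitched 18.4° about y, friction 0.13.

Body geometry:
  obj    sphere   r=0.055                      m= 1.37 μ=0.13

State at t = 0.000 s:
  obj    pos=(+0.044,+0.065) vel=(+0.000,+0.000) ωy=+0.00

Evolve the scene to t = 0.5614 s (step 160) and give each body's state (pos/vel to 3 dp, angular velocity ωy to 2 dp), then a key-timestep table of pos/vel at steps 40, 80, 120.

State at t = 0.5614 s:
  obj    pos=(+0.357,-0.039) vel=(+1.116,-0.371) ωy=+21.37

Key-timestep trajectory:
   step    t(s)  obj.x    obj.z    obj.vx   obj.vz 
     40  0.1404   +0.064  +0.059  +0.279  -0.093
     80  0.2807   +0.122  +0.039  +0.558  -0.186
    120  0.4211   +0.220  +0.007  +0.837  -0.278


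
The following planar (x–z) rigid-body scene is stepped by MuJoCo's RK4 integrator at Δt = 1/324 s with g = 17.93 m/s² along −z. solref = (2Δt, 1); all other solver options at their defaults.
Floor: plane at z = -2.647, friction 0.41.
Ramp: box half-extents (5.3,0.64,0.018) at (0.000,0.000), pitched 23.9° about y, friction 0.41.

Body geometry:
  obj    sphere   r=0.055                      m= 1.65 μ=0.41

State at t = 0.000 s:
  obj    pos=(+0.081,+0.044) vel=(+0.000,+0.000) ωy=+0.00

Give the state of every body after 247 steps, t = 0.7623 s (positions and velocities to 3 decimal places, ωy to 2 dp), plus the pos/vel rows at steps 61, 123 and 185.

State at t = 0.7623 s:
  obj    pos=(+1.460,-0.567) vel=(+3.616,-1.603) ωy=+71.91

Key-timestep trajectory:
   step    t(s)  obj.x    obj.z    obj.vx   obj.vz 
     61  0.1883   +0.165  +0.007  +0.893  -0.396
    123  0.3796   +0.423  -0.108  +1.801  -0.798
    185  0.5710   +0.854  -0.299  +2.709  -1.200


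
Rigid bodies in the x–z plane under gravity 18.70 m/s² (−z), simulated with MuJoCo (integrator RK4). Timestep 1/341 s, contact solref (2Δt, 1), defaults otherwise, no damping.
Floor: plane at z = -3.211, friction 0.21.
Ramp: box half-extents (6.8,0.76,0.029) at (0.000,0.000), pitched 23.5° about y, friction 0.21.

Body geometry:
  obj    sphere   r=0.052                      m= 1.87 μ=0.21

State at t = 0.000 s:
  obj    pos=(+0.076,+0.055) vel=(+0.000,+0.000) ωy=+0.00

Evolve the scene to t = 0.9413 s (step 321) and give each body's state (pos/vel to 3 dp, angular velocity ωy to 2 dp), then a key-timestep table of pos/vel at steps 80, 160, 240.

State at t = 0.9413 s:
  obj    pos=(+2.240,-0.886) vel=(+4.598,-1.999) ωy=+96.41

Key-timestep trajectory:
   step    t(s)  obj.x    obj.z    obj.vx   obj.vz 
     80  0.2346   +0.211  -0.003  +1.146  -0.498
    160  0.4692   +0.614  -0.179  +2.292  -0.997
    240  0.7038   +1.286  -0.471  +3.438  -1.495


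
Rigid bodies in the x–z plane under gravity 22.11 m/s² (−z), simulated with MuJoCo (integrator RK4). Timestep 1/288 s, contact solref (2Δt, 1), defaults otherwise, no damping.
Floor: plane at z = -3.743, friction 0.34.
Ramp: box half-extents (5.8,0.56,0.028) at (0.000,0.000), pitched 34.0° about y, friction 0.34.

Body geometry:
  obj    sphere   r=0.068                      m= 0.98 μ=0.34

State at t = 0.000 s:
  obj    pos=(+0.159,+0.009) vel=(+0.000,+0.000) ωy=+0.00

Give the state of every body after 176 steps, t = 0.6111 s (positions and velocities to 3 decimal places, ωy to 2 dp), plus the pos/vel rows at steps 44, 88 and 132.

State at t = 0.6111 s:
  obj    pos=(+1.526,-0.914) vel=(+4.474,-3.018) ωy=+79.35

Key-timestep trajectory:
   step    t(s)  obj.x    obj.z    obj.vx   obj.vz 
     44  0.1528   +0.244  -0.049  +1.119  -0.755
     88  0.3056   +0.501  -0.222  +2.237  -1.509
    132  0.4583   +0.928  -0.510  +3.356  -2.264


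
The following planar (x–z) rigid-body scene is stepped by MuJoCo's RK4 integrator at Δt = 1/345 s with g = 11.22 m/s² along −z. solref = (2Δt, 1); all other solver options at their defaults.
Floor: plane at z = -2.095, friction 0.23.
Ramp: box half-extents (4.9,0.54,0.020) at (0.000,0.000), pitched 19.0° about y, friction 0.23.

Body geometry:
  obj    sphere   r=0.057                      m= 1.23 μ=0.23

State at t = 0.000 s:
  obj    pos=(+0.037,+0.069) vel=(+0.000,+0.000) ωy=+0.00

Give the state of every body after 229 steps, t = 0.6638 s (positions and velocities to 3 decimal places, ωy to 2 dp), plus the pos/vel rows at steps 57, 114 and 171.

State at t = 0.6638 s:
  obj    pos=(+0.580,-0.118) vel=(+1.638,-0.564) ωy=+30.38

Key-timestep trajectory:
   step    t(s)  obj.x    obj.z    obj.vx   obj.vz 
     57  0.1652   +0.071  +0.057  +0.408  -0.140
    114  0.3304   +0.172  +0.022  +0.815  -0.281
    171  0.4957   +0.340  -0.036  +1.223  -0.421


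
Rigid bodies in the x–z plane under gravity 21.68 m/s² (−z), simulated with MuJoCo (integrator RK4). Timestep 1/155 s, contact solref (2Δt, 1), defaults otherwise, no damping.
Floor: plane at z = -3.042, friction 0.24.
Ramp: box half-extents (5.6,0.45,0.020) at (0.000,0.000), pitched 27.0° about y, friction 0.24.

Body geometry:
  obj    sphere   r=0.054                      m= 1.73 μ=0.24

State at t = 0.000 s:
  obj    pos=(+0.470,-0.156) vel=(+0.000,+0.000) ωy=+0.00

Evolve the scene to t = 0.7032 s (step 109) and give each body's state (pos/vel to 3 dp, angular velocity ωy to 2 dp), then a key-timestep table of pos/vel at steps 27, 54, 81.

State at t = 0.7032 s:
  obj    pos=(+2.019,-0.946) vel=(+4.405,-2.245) ωy=+91.52

Key-timestep trajectory:
   step    t(s)  obj.x    obj.z    obj.vx   obj.vz 
     27  0.1742   +0.565  -0.205  +1.092  -0.556
     54  0.3484   +0.850  -0.350  +2.183  -1.112
     81  0.5226   +1.325  -0.592  +3.274  -1.668


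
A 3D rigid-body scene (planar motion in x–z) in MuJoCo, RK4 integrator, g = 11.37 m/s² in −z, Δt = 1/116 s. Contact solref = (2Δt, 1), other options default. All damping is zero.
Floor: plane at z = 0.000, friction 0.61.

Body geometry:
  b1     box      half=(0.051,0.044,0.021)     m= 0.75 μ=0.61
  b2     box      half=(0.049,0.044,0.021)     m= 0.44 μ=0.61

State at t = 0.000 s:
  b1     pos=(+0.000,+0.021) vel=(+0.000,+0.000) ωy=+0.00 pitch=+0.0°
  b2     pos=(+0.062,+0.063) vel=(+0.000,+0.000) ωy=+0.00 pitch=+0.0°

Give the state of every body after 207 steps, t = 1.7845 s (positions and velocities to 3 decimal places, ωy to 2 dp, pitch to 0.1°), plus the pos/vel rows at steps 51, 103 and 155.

State at t = 1.7845 s:
  b1     pos=(-0.001,+0.021) vel=(+0.000,+0.000) ωy=+0.00 pitch=+0.0°
  b2     pos=(+0.073,+0.049) vel=(+0.000,+0.000) ωy=-0.02 pitch=+44.0°

Key-timestep trajectory:
   step    t(s)  b1.x    b1.z    b1.vx   b1.vz   b2.x    b2.z    b2.vx   b2.vz 
     51  0.4397   +0.000  +0.021  +0.000  +0.000   +0.073  +0.050  +0.000  +0.000
    103  0.8879   +0.000  +0.021  +0.000  +0.000   +0.073  +0.049  +0.000  +0.000
    155  1.3362   +0.000  +0.021  +0.000  +0.000   +0.073  +0.049  +0.000  +0.000


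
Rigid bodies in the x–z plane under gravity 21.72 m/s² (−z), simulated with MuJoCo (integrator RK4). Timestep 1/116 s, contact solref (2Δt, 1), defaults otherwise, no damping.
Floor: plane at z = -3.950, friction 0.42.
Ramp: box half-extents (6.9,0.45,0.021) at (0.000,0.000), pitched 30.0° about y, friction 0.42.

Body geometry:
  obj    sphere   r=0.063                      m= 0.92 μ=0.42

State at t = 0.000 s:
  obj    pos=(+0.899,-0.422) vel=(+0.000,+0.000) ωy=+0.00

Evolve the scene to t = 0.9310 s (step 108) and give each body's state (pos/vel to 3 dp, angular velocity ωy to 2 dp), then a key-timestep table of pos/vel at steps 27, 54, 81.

State at t = 0.9310 s:
  obj    pos=(+3.810,-2.103) vel=(+6.253,-3.610) ωy=+114.62

Key-timestep trajectory:
   step    t(s)  obj.x    obj.z    obj.vx   obj.vz 
     27  0.2328   +1.081  -0.527  +1.564  -0.903
     54  0.4655   +1.627  -0.842  +3.127  -1.805
     81  0.6983   +2.537  -1.368  +4.690  -2.708


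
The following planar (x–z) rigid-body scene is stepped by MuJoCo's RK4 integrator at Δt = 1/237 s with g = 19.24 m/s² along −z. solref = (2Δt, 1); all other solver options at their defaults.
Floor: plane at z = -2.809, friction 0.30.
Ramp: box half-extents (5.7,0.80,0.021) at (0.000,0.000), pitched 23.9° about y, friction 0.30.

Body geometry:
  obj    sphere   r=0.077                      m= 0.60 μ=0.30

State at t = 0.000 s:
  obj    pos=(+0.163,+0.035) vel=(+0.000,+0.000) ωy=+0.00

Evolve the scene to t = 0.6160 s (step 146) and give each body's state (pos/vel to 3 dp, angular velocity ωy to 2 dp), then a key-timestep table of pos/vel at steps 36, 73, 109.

State at t = 0.6160 s:
  obj    pos=(+1.129,-0.393) vel=(+3.136,-1.390) ωy=+44.54

Key-timestep trajectory:
   step    t(s)  obj.x    obj.z    obj.vx   obj.vz 
     36  0.1519   +0.222  +0.009  +0.773  -0.343
     73  0.3080   +0.405  -0.072  +1.568  -0.695
    109  0.4599   +0.701  -0.204  +2.341  -1.038


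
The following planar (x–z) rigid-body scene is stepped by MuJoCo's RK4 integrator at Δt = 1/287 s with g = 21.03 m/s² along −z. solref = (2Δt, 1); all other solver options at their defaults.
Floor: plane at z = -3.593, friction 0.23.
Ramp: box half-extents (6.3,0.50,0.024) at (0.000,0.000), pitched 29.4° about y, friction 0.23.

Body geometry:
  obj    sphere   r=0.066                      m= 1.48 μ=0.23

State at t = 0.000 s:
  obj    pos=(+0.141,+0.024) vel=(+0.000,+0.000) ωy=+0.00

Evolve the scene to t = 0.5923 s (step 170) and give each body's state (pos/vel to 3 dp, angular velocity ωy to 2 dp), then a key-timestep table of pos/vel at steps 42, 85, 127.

State at t = 0.5923 s:
  obj    pos=(+1.268,-0.611) vel=(+3.806,-2.144) ωy=+66.16

Key-timestep trajectory:
   step    t(s)  obj.x    obj.z    obj.vx   obj.vz 
     42  0.1463   +0.210  -0.015  +0.941  -0.530
     85  0.2962   +0.423  -0.135  +1.903  -1.072
    127  0.4425   +0.770  -0.331  +2.843  -1.602


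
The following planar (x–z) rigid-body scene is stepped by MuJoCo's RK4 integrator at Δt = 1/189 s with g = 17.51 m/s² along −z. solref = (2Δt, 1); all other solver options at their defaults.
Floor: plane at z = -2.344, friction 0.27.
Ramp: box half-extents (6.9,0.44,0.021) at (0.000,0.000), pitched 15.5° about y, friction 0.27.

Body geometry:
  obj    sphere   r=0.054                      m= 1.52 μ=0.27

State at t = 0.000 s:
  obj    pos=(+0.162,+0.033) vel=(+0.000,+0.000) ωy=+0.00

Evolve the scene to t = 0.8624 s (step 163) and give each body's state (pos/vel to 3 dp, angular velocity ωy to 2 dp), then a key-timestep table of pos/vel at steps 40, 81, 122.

State at t = 0.8624 s:
  obj    pos=(+1.360,-0.299) vel=(+2.778,-0.770) ωy=+53.37

Key-timestep trajectory:
   step    t(s)  obj.x    obj.z    obj.vx   obj.vz 
     40  0.2116   +0.234  +0.013  +0.682  -0.189
     81  0.4286   +0.458  -0.049  +1.380  -0.383
    122  0.6455   +0.833  -0.153  +2.079  -0.577


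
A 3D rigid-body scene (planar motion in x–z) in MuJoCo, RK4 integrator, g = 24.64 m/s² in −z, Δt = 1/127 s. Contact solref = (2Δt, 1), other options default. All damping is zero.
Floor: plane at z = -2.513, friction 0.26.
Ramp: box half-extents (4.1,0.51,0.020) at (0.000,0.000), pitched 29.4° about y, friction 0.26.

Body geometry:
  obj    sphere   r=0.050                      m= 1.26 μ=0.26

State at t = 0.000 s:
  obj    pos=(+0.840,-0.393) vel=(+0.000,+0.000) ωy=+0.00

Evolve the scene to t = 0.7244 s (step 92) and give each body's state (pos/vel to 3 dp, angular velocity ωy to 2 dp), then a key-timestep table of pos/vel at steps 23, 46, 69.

State at t = 0.7244 s:
  obj    pos=(+2.816,-1.506) vel=(+5.453,-3.073) ωy=+125.12

Key-timestep trajectory:
   step    t(s)  obj.x    obj.z    obj.vx   obj.vz 
     23  0.1811   +0.964  -0.463  +1.364  -0.769
     46  0.3622   +1.334  -0.671  +2.727  -1.537
     69  0.5433   +1.951  -1.019  +4.090  -2.305


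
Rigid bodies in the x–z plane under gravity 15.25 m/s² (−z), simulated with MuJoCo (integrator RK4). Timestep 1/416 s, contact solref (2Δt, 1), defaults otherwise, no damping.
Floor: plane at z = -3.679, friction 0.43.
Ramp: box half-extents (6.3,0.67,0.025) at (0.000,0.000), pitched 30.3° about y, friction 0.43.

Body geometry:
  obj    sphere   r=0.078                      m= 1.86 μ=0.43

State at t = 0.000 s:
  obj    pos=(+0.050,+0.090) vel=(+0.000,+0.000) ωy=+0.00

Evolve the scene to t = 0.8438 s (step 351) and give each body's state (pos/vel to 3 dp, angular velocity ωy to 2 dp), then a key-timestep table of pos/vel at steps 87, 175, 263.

State at t = 0.8438 s:
  obj    pos=(+1.739,-0.897) vel=(+4.004,-2.340) ωy=+59.44

Key-timestep trajectory:
   step    t(s)  obj.x    obj.z    obj.vx   obj.vz 
     87  0.2091   +0.154  +0.029  +0.992  -0.580
    175  0.4207   +0.470  -0.155  +1.996  -1.167
    263  0.6322   +0.998  -0.464  +3.000  -1.753


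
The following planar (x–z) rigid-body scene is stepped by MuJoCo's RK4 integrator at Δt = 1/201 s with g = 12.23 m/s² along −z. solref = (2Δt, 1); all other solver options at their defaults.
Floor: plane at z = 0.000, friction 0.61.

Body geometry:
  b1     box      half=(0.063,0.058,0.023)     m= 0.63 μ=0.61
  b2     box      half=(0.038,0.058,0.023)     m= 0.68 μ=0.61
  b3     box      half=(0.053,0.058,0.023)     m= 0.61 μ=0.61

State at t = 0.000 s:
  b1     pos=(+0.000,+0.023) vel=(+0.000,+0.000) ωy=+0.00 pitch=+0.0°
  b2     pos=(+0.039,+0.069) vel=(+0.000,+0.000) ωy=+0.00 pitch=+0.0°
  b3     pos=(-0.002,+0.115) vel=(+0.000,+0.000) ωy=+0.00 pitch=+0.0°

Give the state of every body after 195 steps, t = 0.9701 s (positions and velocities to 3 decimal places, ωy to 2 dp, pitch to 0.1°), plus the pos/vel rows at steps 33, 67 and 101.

State at t = 0.9701 s:
  b1     pos=(+0.000,+0.023) vel=(+0.000,+0.000) ωy=+0.00 pitch=+0.0°
  b2     pos=(+0.039,+0.069) vel=(+0.000,+0.000) ωy=+0.00 pitch=+0.0°
  b3     pos=(-0.132,+0.023) vel=(+0.000,+0.000) ωy=+0.00 pitch=+180.0°

Key-timestep trajectory:
   step    t(s)  b1.x    b1.z    b1.vx   b1.vz   b2.x    b2.z    b2.vx   b2.vz   b3.x    b3.z    b3.vx   b3.vz 
     33  0.1642   +0.000  +0.023  +0.000  +0.000   +0.039  +0.069  +0.001  +0.000   -0.011  +0.112  -0.142  -0.083
     67  0.3333   +0.000  +0.023  +0.000  +0.000   +0.039  +0.069  +0.000  +0.000   -0.044  +0.102  -0.241  -0.044
    101  0.5025   +0.000  +0.023  +0.000  +0.000   +0.039  +0.069  +0.000  +0.000   -0.099  +0.086  -0.430  -0.388


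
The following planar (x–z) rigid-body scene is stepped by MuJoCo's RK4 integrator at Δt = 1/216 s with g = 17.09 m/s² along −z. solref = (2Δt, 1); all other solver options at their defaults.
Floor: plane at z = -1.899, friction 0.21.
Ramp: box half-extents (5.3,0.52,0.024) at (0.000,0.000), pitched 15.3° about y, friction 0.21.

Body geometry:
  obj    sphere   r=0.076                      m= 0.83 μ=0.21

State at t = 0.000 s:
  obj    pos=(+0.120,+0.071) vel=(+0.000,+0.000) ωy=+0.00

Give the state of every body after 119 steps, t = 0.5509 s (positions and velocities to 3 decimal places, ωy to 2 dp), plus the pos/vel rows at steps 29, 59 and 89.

State at t = 0.5509 s:
  obj    pos=(+0.592,-0.058) vel=(+1.712,-0.468) ωy=+23.34

Key-timestep trajectory:
   step    t(s)  obj.x    obj.z    obj.vx   obj.vz 
     29  0.1343   +0.148  +0.063  +0.417  -0.114
     59  0.2731   +0.236  +0.039  +0.849  -0.232
     89  0.4120   +0.384  -0.001  +1.280  -0.350


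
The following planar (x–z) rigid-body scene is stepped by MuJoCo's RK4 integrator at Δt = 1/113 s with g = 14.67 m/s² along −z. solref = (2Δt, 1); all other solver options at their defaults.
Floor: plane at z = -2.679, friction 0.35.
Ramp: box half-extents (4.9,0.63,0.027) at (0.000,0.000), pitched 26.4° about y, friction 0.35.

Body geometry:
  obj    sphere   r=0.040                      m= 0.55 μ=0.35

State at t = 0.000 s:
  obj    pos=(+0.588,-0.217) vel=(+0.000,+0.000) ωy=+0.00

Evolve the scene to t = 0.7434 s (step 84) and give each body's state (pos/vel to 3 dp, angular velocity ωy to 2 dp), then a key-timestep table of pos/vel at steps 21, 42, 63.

State at t = 0.7434 s:
  obj    pos=(+1.741,-0.789) vel=(+3.102,-1.540) ωy=+86.56

Key-timestep trajectory:
   step    t(s)  obj.x    obj.z    obj.vx   obj.vz 
     21  0.1858   +0.660  -0.253  +0.776  -0.385
     42  0.3717   +0.876  -0.360  +1.551  -0.770
     63  0.5575   +1.237  -0.539  +2.326  -1.155


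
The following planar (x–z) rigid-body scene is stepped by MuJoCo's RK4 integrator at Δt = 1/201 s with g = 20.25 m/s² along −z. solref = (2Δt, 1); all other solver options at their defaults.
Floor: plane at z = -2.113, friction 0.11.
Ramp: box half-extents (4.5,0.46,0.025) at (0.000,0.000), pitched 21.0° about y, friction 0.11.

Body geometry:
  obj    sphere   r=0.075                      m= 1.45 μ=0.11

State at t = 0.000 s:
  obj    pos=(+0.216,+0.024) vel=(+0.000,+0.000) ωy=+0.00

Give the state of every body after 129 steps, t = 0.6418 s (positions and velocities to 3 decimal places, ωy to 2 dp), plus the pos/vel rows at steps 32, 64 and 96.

State at t = 0.6418 s:
  obj    pos=(+1.213,-0.359) vel=(+3.106,-1.192) ωy=+44.33

Key-timestep trajectory:
   step    t(s)  obj.x    obj.z    obj.vx   obj.vz 
     32  0.1592   +0.277  +0.000  +0.773  -0.291
     64  0.3184   +0.462  -0.070  +1.543  -0.586
     96  0.4776   +0.768  -0.188  +2.312  -0.887


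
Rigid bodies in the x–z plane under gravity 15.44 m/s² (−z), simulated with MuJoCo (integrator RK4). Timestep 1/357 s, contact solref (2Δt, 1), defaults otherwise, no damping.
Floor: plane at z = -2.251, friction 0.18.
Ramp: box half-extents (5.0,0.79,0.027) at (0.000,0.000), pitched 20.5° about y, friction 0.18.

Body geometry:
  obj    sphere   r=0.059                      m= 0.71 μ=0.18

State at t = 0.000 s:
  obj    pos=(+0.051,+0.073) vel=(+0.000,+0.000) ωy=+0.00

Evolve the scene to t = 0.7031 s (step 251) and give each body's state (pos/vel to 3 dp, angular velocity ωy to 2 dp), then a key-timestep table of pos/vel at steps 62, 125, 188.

State at t = 0.7031 s:
  obj    pos=(+0.945,-0.262) vel=(+2.544,-0.951) ωy=+46.02

Key-timestep trajectory:
   step    t(s)  obj.x    obj.z    obj.vx   obj.vz 
     62  0.1737   +0.106  +0.052  +0.628  -0.235
    125  0.3501   +0.273  -0.010  +1.267  -0.474
    188  0.5266   +0.553  -0.115  +1.905  -0.712


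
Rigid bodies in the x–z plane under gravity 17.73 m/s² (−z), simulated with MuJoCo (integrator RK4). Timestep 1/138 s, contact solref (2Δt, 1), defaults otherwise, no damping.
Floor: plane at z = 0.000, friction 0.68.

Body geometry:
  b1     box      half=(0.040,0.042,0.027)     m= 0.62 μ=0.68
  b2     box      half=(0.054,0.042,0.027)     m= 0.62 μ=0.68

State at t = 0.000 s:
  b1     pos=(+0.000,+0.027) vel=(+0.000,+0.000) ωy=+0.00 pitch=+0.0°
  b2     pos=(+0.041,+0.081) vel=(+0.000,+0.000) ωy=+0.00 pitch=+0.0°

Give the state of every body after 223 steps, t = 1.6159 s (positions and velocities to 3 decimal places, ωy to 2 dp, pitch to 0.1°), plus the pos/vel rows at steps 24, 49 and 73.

State at t = 1.6159 s:
  b1     pos=(+0.000,+0.027) vel=(+0.000,+0.000) ωy=+0.00 pitch=+0.0°
  b2     pos=(+0.175,+0.027) vel=(+0.000,+0.000) ωy=+0.00 pitch=+180.0°

Key-timestep trajectory:
   step    t(s)  b1.x    b1.z    b1.vx   b1.vz   b2.x    b2.z    b2.vx   b2.vz 
     24  0.1739   +0.000  +0.027  +0.000  +0.000   +0.048  +0.080  +0.118  -0.034
     49  0.3551   +0.000  +0.027  +0.000  +0.000   +0.104  +0.058  +0.263  +0.110
     73  0.5290   +0.000  +0.027  +0.000  +0.000   +0.149  +0.051  +0.457  -0.268


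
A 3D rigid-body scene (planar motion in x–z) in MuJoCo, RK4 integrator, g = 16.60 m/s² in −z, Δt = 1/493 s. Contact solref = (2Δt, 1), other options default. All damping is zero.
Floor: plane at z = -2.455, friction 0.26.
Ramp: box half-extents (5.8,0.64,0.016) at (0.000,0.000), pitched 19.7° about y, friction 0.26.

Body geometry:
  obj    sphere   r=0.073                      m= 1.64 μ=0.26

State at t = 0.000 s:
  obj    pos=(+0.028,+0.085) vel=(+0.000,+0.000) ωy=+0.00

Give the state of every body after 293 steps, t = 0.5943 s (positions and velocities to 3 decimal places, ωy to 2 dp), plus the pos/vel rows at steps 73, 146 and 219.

State at t = 0.5943 s:
  obj    pos=(+0.693,-0.153) vel=(+2.237,-0.801) ωy=+32.54

Key-timestep trajectory:
   step    t(s)  obj.x    obj.z    obj.vx   obj.vz 
     73  0.1481   +0.069  +0.070  +0.557  -0.200
    146  0.2961   +0.193  +0.025  +1.114  -0.399
    219  0.4442   +0.399  -0.048  +1.672  -0.599


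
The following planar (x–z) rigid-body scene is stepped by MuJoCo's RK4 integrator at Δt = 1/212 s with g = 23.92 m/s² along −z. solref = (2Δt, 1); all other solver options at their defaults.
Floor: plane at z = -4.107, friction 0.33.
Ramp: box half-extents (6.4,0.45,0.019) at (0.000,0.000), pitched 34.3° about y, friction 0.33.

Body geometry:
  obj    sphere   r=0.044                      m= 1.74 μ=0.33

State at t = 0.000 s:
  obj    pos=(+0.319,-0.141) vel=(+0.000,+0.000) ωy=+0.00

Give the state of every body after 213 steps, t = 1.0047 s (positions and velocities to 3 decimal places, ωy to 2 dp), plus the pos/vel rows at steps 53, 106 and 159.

State at t = 1.0047 s:
  obj    pos=(+4.334,-2.880) vel=(+7.991,-5.451) ωy=+219.81

Key-timestep trajectory:
   step    t(s)  obj.x    obj.z    obj.vx   obj.vz 
     53  0.2500   +0.568  -0.311  +1.989  -1.357
    106  0.5000   +1.313  -0.820  +3.977  -2.713
    159  0.7500   +2.556  -1.667  +5.965  -4.069


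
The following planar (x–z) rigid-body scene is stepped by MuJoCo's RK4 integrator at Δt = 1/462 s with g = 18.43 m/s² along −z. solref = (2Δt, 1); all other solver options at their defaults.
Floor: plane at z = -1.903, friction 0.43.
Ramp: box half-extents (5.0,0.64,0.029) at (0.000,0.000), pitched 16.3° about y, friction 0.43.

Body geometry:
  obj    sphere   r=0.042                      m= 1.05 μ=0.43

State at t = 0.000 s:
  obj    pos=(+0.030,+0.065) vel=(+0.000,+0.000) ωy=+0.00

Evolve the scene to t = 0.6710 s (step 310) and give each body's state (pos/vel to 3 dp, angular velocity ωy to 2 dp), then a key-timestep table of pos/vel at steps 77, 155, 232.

State at t = 0.6710 s:
  obj    pos=(+0.828,-0.168) vel=(+2.380,-0.696) ωy=+59.02

Key-timestep trajectory:
   step    t(s)  obj.x    obj.z    obj.vx   obj.vz 
     77  0.1667   +0.079  +0.051  +0.591  -0.173
    155  0.3355   +0.230  +0.007  +1.190  -0.348
    232  0.5022   +0.477  -0.066  +1.781  -0.521


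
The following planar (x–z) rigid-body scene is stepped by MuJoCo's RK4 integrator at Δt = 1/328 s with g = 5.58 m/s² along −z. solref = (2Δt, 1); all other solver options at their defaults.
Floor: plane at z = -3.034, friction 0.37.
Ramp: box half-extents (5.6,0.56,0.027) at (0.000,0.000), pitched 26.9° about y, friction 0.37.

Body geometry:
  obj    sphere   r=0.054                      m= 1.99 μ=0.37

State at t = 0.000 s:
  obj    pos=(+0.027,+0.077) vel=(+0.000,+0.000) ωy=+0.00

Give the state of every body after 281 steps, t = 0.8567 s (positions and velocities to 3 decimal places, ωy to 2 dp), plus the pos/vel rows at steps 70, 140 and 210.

State at t = 0.8567 s:
  obj    pos=(+0.617,-0.222) vel=(+1.378,-0.699) ωy=+28.61

Key-timestep trajectory:
   step    t(s)  obj.x    obj.z    obj.vx   obj.vz 
     70  0.2134   +0.064  +0.059  +0.343  -0.174
    140  0.4268   +0.174  +0.003  +0.686  -0.348
    210  0.6402   +0.357  -0.090  +1.030  -0.522


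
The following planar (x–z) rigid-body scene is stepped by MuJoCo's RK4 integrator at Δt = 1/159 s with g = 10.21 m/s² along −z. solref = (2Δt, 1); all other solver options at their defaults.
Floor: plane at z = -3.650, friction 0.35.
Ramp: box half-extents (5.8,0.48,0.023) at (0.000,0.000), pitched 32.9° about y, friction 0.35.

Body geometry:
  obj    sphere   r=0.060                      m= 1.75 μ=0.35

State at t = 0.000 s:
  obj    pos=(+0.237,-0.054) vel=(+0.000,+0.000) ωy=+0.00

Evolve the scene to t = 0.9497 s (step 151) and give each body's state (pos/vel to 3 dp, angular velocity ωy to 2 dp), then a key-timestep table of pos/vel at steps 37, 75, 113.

State at t = 0.9497 s:
  obj    pos=(+1.737,-1.025) vel=(+3.159,-2.043) ωy=+62.68

Key-timestep trajectory:
   step    t(s)  obj.x    obj.z    obj.vx   obj.vz 
     37  0.2327   +0.327  -0.113  +0.774  -0.501
     75  0.4717   +0.607  -0.294  +1.569  -1.015
    113  0.7107   +1.077  -0.598  +2.364  -1.529


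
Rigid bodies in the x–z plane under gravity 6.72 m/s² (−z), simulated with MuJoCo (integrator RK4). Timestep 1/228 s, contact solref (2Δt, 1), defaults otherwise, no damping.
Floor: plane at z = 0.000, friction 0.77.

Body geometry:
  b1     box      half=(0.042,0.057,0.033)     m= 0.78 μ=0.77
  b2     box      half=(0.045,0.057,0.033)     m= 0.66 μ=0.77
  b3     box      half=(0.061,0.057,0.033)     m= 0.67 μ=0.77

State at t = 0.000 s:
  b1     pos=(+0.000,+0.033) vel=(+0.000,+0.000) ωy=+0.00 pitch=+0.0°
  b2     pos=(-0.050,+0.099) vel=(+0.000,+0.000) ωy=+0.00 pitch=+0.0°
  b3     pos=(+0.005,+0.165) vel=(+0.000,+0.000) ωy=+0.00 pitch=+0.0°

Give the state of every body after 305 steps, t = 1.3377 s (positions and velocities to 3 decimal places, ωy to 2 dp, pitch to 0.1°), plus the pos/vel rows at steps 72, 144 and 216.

State at t = 1.3377 s:
  b1     pos=(+0.000,+0.033) vel=(+0.000,+0.000) ωy=+0.00 pitch=+0.0°
  b2     pos=(-0.091,+0.045) vel=(+0.000,+0.000) ωy=+0.00 pitch=-90.0°
  b3     pos=(+0.148,+0.033) vel=(+0.000,+0.000) ωy=+0.00 pitch=+180.0°

Key-timestep trajectory:
   step    t(s)  b1.x    b1.z    b1.vx   b1.vz   b2.x    b2.z    b2.vx   b2.vz   b3.x    b3.z    b3.vx   b3.vz 
     72  0.3158   +0.000  +0.033  +0.000  +0.000   -0.054  +0.098  -0.089  -0.034   +0.048  +0.134  +0.287  -0.063
    144  0.6316   +0.000  +0.033  +0.000  +0.000   -0.112  +0.054  -0.101  +0.024   +0.148  +0.033  +0.000  +0.001
    216  0.9474   +0.000  +0.033  +0.000  +0.000   -0.109  +0.054  +0.133  -0.037   +0.148  +0.033  +0.000  +0.000


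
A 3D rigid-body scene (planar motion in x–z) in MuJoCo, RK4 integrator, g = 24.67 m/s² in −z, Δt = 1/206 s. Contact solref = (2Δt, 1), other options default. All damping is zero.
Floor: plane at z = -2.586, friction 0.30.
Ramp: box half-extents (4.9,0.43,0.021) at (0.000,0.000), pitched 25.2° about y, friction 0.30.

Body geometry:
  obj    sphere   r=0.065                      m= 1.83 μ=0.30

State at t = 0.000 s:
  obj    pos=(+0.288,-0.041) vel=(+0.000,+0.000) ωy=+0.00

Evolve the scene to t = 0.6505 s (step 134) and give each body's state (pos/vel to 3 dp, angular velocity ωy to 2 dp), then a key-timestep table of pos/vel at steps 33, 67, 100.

State at t = 0.6505 s:
  obj    pos=(+1.725,-0.716) vel=(+4.416,-2.078) ωy=+75.07

Key-timestep trajectory:
   step    t(s)  obj.x    obj.z    obj.vx   obj.vz 
     33  0.1602   +0.375  -0.082  +1.088  -0.512
     67  0.3252   +0.647  -0.210  +2.208  -1.039
    100  0.4854   +1.088  -0.417  +3.296  -1.551


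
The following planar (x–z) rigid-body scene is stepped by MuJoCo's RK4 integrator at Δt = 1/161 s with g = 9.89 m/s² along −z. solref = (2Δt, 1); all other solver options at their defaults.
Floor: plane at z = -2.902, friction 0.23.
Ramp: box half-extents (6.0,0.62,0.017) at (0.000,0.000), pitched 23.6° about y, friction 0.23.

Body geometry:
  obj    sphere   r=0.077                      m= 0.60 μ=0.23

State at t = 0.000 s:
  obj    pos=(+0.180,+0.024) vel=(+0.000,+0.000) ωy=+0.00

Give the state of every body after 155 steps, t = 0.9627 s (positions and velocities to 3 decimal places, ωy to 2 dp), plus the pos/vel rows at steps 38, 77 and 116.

State at t = 0.9627 s:
  obj    pos=(+1.381,-0.501) vel=(+2.495,-1.090) ωy=+35.35

Key-timestep trajectory:
   step    t(s)  obj.x    obj.z    obj.vx   obj.vz 
     38  0.2360   +0.252  -0.008  +0.612  -0.267
     77  0.4783   +0.476  -0.106  +1.240  -0.542
    116  0.7205   +0.853  -0.270  +1.867  -0.816


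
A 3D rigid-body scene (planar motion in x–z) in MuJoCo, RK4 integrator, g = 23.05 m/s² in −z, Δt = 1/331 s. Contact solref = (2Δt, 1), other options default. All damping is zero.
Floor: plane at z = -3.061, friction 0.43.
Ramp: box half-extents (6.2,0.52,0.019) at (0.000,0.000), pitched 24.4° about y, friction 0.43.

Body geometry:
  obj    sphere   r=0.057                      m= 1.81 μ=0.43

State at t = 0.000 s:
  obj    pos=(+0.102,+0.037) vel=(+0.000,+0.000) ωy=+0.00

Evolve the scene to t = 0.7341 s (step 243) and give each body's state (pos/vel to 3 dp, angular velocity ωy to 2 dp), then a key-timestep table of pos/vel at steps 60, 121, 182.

State at t = 0.7341 s:
  obj    pos=(+1.771,-0.720) vel=(+4.547,-2.063) ωy=+87.59

Key-timestep trajectory:
   step    t(s)  obj.x    obj.z    obj.vx   obj.vz 
     60  0.1813   +0.204  -0.009  +1.123  -0.509
    121  0.3656   +0.516  -0.151  +2.264  -1.027
    182  0.5498   +1.038  -0.388  +3.406  -1.545


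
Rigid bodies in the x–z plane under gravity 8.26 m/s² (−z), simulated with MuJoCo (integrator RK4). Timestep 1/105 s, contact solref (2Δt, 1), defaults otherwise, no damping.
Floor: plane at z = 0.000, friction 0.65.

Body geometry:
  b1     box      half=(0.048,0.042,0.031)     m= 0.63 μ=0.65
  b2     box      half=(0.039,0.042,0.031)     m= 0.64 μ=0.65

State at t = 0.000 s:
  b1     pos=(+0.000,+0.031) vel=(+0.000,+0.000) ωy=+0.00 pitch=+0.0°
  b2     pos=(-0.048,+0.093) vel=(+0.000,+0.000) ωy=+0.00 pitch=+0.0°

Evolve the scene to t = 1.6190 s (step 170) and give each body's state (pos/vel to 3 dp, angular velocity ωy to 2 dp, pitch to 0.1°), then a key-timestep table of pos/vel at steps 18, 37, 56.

State at t = 1.6190 s:
  b1     pos=(+0.000,+0.031) vel=(+0.000,+0.000) ωy=+0.00 pitch=+0.0°
  b2     pos=(-0.088,+0.039) vel=(+0.000,+0.000) ωy=+0.00 pitch=-90.0°

Key-timestep trajectory:
   step    t(s)  b1.x    b1.z    b1.vx   b1.vz   b2.x    b2.z    b2.vx   b2.vz 
     18  0.1714   +0.000  +0.031  +0.000  +0.000   -0.049  +0.093  -0.008  +0.000
     37  0.3524   +0.000  +0.031  +0.000  +0.000   -0.054  +0.092  -0.069  -0.013
     56  0.5333   +0.000  +0.031  +0.000  +0.000   -0.084  +0.057  -0.222  -0.678


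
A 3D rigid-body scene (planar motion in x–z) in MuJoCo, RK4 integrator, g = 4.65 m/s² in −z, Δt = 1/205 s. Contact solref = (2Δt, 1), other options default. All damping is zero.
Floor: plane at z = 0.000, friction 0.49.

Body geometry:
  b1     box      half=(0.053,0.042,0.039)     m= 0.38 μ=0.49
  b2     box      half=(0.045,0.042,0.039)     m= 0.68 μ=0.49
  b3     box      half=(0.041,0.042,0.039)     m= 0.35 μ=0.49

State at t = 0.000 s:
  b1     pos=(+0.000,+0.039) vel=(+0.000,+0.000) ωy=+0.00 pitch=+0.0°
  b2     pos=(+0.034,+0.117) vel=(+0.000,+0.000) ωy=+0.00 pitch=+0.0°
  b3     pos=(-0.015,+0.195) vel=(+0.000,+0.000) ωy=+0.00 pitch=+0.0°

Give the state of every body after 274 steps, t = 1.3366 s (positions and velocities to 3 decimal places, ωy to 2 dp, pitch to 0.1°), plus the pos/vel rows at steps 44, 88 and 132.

State at t = 1.3366 s:
  b1     pos=(+0.000,+0.039) vel=(+0.000,+0.000) ωy=+0.00 pitch=+0.0°
  b2     pos=(+0.034,+0.117) vel=(+0.000,+0.000) ωy=+0.00 pitch=+0.0°
  b3     pos=(-0.121,+0.039) vel=(+0.000,+0.000) ωy=+0.00 pitch=+180.0°

Key-timestep trajectory:
   step    t(s)  b1.x    b1.z    b1.vx   b1.vz   b2.x    b2.z    b2.vx   b2.vz   b3.x    b3.z    b3.vx   b3.vz 
     44  0.2146   +0.000  +0.039  +0.000  +0.000   +0.034  +0.117  +0.000  +0.000   -0.023  +0.193  -0.093  -0.030
     88  0.4293   +0.000  +0.039  +0.000  +0.000   +0.034  +0.117  +0.000  +0.000   -0.058  +0.144  -0.189  -0.619
    132  0.6439   +0.000  +0.039  +0.000  +0.000   +0.034  +0.117  +0.000  +0.000   -0.133  +0.047  -0.329  -0.640


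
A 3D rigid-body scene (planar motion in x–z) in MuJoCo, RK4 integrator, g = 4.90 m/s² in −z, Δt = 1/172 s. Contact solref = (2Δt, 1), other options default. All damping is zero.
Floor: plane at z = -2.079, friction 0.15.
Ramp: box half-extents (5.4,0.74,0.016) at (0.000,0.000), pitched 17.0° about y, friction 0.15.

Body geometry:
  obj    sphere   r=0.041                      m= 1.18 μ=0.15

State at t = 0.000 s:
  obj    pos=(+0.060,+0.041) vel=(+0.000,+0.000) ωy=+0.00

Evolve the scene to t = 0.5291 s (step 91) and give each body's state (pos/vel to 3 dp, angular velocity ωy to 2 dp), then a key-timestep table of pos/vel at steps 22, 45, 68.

State at t = 0.5291 s:
  obj    pos=(+0.197,-0.001) vel=(+0.518,-0.158) ωy=+13.20

Key-timestep trajectory:
   step    t(s)  obj.x    obj.z    obj.vx   obj.vz 
     22  0.1279   +0.068  +0.039  +0.125  -0.038
     45  0.2616   +0.094  +0.031  +0.256  -0.078
     68  0.3953   +0.137  +0.018  +0.387  -0.118


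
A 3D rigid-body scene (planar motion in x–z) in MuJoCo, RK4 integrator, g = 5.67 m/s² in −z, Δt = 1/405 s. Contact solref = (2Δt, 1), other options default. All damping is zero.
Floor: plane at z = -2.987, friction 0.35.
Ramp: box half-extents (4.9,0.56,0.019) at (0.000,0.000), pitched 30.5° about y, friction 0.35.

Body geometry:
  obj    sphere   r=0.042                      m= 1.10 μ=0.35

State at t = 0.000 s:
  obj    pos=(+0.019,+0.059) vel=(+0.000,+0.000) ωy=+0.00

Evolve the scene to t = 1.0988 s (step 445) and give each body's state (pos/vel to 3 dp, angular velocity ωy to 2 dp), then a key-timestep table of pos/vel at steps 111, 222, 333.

State at t = 1.0988 s:
  obj    pos=(+1.088,-0.570) vel=(+1.946,-1.146) ωy=+53.77

Key-timestep trajectory:
   step    t(s)  obj.x    obj.z    obj.vx   obj.vz 
    111  0.2741   +0.086  +0.020  +0.485  -0.286
    222  0.5481   +0.285  -0.097  +0.971  -0.572
    333  0.8222   +0.618  -0.293  +1.456  -0.858


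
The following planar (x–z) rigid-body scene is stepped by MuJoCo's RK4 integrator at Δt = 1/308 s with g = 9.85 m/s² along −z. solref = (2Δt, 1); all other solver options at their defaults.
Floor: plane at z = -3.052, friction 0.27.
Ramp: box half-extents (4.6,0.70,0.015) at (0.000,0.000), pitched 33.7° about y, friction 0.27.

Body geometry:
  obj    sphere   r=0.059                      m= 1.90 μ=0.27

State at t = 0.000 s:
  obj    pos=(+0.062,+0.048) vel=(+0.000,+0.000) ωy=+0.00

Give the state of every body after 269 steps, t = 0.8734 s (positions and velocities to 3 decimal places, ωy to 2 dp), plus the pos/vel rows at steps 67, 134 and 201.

State at t = 0.8734 s:
  obj    pos=(+1.301,-0.779) vel=(+2.837,-1.892) ωy=+57.78

Key-timestep trajectory:
   step    t(s)  obj.x    obj.z    obj.vx   obj.vz 
     67  0.2175   +0.139  -0.004  +0.707  -0.471
    134  0.4351   +0.369  -0.157  +1.413  -0.942
    201  0.6526   +0.754  -0.414  +2.120  -1.414


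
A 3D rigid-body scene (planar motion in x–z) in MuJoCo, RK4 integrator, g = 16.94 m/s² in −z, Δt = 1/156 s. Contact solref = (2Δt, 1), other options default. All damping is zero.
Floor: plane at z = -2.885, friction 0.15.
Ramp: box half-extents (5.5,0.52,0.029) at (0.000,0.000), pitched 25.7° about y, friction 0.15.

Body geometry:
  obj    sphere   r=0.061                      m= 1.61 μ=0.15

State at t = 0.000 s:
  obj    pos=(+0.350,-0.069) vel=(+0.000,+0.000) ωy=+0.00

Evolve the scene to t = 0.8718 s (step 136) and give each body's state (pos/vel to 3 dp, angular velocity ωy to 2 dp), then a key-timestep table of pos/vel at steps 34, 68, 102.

State at t = 0.8718 s:
  obj    pos=(+2.147,-0.934) vel=(+4.123,-1.984) ωy=+74.96

Key-timestep trajectory:
   step    t(s)  obj.x    obj.z    obj.vx   obj.vz 
     34  0.2179   +0.463  -0.123  +1.031  -0.496
     68  0.4359   +0.800  -0.285  +2.062  -0.992
    102  0.6538   +1.361  -0.555  +3.092  -1.488


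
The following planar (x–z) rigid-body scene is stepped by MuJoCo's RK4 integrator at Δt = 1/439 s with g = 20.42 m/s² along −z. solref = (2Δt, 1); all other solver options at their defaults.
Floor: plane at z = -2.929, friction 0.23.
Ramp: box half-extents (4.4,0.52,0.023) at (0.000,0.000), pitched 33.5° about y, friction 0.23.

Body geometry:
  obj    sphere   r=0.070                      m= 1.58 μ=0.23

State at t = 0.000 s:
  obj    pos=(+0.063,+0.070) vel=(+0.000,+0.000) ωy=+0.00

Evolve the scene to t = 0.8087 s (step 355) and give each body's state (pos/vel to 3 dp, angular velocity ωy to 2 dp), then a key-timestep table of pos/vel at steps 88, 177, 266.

State at t = 0.8087 s:
  obj    pos=(+2.258,-1.383) vel=(+5.429,-3.593) ωy=+92.98

Key-timestep trajectory:
   step    t(s)  obj.x    obj.z    obj.vx   obj.vz 
     88  0.2005   +0.198  -0.019  +1.346  -0.891
    177  0.4032   +0.609  -0.291  +2.707  -1.792
    266  0.6059   +1.295  -0.746  +4.068  -2.693
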